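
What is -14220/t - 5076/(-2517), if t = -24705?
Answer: 1194032/460611 ≈ 2.5923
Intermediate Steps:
-14220/t - 5076/(-2517) = -14220/(-24705) - 5076/(-2517) = -14220*(-1/24705) - 5076*(-1/2517) = 316/549 + 1692/839 = 1194032/460611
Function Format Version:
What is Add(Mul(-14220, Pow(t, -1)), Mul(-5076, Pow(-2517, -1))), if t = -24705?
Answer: Rational(1194032, 460611) ≈ 2.5923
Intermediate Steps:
Add(Mul(-14220, Pow(t, -1)), Mul(-5076, Pow(-2517, -1))) = Add(Mul(-14220, Pow(-24705, -1)), Mul(-5076, Pow(-2517, -1))) = Add(Mul(-14220, Rational(-1, 24705)), Mul(-5076, Rational(-1, 2517))) = Add(Rational(316, 549), Rational(1692, 839)) = Rational(1194032, 460611)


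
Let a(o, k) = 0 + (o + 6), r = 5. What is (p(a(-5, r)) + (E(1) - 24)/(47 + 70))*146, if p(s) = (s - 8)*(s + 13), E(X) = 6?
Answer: -186296/13 ≈ -14330.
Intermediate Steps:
a(o, k) = 6 + o (a(o, k) = 0 + (6 + o) = 6 + o)
p(s) = (-8 + s)*(13 + s)
(p(a(-5, r)) + (E(1) - 24)/(47 + 70))*146 = ((-104 + (6 - 5)² + 5*(6 - 5)) + (6 - 24)/(47 + 70))*146 = ((-104 + 1² + 5*1) - 18/117)*146 = ((-104 + 1 + 5) - 18*1/117)*146 = (-98 - 2/13)*146 = -1276/13*146 = -186296/13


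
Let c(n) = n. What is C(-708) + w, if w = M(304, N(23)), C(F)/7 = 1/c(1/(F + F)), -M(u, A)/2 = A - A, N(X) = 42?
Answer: -9912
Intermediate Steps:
M(u, A) = 0 (M(u, A) = -2*(A - A) = -2*0 = 0)
C(F) = 14*F (C(F) = 7/(1/(F + F)) = 7/(1/(2*F)) = 7/((1/(2*F))) = 7*(2*F) = 14*F)
w = 0
C(-708) + w = 14*(-708) + 0 = -9912 + 0 = -9912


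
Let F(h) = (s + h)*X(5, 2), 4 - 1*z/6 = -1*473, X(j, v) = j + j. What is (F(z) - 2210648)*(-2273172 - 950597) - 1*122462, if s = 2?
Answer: 7034289625690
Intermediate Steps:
X(j, v) = 2*j
z = 2862 (z = 24 - (-6)*473 = 24 - 6*(-473) = 24 + 2838 = 2862)
F(h) = 20 + 10*h (F(h) = (2 + h)*(2*5) = (2 + h)*10 = 20 + 10*h)
(F(z) - 2210648)*(-2273172 - 950597) - 1*122462 = ((20 + 10*2862) - 2210648)*(-2273172 - 950597) - 1*122462 = ((20 + 28620) - 2210648)*(-3223769) - 122462 = (28640 - 2210648)*(-3223769) - 122462 = -2182008*(-3223769) - 122462 = 7034289748152 - 122462 = 7034289625690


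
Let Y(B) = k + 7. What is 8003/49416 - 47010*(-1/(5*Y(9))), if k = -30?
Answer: -464425163/1136568 ≈ -408.62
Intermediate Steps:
Y(B) = -23 (Y(B) = -30 + 7 = -23)
8003/49416 - 47010*(-1/(5*Y(9))) = 8003/49416 - 47010/((-5*(-23))) = 8003*(1/49416) - 47010/115 = 8003/49416 - 47010*1/115 = 8003/49416 - 9402/23 = -464425163/1136568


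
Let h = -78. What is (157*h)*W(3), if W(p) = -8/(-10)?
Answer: -48984/5 ≈ -9796.8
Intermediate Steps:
W(p) = 4/5 (W(p) = -8*(-1/10) = 4/5)
(157*h)*W(3) = (157*(-78))*(4/5) = -12246*4/5 = -48984/5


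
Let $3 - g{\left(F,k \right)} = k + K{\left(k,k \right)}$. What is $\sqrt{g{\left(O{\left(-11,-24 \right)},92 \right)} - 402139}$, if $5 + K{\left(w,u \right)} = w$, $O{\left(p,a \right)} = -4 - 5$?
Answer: $i \sqrt{402315} \approx 634.28 i$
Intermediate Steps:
$O{\left(p,a \right)} = -9$ ($O{\left(p,a \right)} = -4 - 5 = -9$)
$K{\left(w,u \right)} = -5 + w$
$g{\left(F,k \right)} = 8 - 2 k$ ($g{\left(F,k \right)} = 3 - \left(k + \left(-5 + k\right)\right) = 3 - \left(-5 + 2 k\right) = 8 - 2 k$)
$\sqrt{g{\left(O{\left(-11,-24 \right)},92 \right)} - 402139} = \sqrt{\left(8 - 184\right) - 402139} = \sqrt{-176 - 402139} = \sqrt{-402315} = i \sqrt{402315}$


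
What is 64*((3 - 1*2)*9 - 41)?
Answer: -2048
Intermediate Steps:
64*((3 - 1*2)*9 - 41) = 64*((3 - 2)*9 - 41) = 64*(1*9 - 41) = 64*(9 - 41) = 64*(-32) = -2048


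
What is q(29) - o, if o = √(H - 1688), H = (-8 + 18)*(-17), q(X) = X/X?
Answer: 1 - I*√1858 ≈ 1.0 - 43.105*I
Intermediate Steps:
q(X) = 1
H = -170 (H = 10*(-17) = -170)
o = I*√1858 (o = √(-170 - 1688) = √(-1858) = I*√1858 ≈ 43.104*I)
q(29) - o = 1 - I*√1858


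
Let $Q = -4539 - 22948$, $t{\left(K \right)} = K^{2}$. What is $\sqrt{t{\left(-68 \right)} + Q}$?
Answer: $i \sqrt{22863} \approx 151.21 i$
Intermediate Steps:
$Q = -27487$
$\sqrt{t{\left(-68 \right)} + Q} = \sqrt{\left(-68\right)^{2} - 27487} = \sqrt{4624 - 27487} = \sqrt{-22863} = i \sqrt{22863}$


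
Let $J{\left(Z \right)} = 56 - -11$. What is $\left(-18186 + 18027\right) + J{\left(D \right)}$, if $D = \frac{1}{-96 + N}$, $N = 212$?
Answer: $-92$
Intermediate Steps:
$D = \frac{1}{116}$ ($D = \frac{1}{-96 + 212} = \frac{1}{116} \approx 0.0086207$)
$J{\left(Z \right)} = 67$ ($J{\left(Z \right)} = 56 + 11 = 67$)
$\left(-18186 + 18027\right) + J{\left(D \right)} = \left(-18186 + 18027\right) + 67 = -159 + 67 = -92$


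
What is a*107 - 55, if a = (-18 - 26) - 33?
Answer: -8294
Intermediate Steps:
a = -77 (a = -44 - 33 = -77)
a*107 - 55 = -77*107 - 55 = -8239 - 55 = -8294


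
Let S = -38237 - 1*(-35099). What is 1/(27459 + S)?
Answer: 1/24321 ≈ 4.1117e-5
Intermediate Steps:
S = -3138 (S = -38237 + 35099 = -3138)
1/(27459 + S) = 1/(27459 - 3138) = 1/24321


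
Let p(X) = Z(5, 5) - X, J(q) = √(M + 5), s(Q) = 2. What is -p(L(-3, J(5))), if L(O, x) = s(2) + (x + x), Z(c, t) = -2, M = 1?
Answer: 4 + 2*√6 ≈ 8.8990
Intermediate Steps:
J(q) = √6 (J(q) = √(1 + 5) = √6)
L(O, x) = 2 + 2*x (L(O, x) = 2 + (x + x) = 2 + 2*x)
p(X) = -2 - X
-p(L(-3, J(5))) = -(-2 - (2 + 2*√6)) = -(-2 + (-2 - 2*√6)) = -(-4 - 2*√6) = 4 + 2*√6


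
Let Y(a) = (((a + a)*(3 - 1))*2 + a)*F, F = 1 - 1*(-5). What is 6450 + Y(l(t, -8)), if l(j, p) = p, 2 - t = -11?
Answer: 6018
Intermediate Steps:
t = 13 (t = 2 - 1*(-11) = 2 + 11 = 13)
F = 6 (F = 1 + 5 = 6)
Y(a) = 54*a (Y(a) = (((a + a)*(3 - 1))*2 + a)*6 = (((2*a)*2)*2 + a)*6 = ((4*a)*2 + a)*6 = (8*a + a)*6 = (9*a)*6 = 54*a)
6450 + Y(l(t, -8)) = 6450 + 54*(-8) = 6450 - 432 = 6018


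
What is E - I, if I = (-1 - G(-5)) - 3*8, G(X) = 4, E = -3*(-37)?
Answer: 140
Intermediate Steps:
E = 111
I = -29 (I = (-1 - 1*4) - 3*8 = (-1 - 4) - 24 = -5 - 24 = -29)
E - I = 111 - 1*(-29) = 111 + 29 = 140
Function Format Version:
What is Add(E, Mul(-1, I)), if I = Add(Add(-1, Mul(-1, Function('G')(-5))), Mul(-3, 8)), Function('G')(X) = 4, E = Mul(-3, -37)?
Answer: 140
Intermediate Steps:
E = 111
I = -29 (I = Add(Add(-1, Mul(-1, 4)), Mul(-3, 8)) = Add(Add(-1, -4), -24) = Add(-5, -24) = -29)
Add(E, Mul(-1, I)) = Add(111, Mul(-1, -29)) = Add(111, 29) = 140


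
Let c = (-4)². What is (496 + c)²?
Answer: 262144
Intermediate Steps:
c = 16
(496 + c)² = (496 + 16)² = 512² = 262144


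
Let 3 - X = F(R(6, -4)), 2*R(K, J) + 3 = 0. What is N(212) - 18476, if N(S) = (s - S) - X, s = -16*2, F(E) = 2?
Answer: -18721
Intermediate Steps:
R(K, J) = -3/2 (R(K, J) = -3/2 + (½)*0 = -3/2 + 0 = -3/2)
X = 1 (X = 3 - 1*2 = 3 - 2 = 1)
s = -32
N(S) = -33 - S (N(S) = (-32 - S) - 1*1 = (-32 - S) - 1 = -33 - S)
N(212) - 18476 = (-33 - 1*212) - 18476 = (-33 - 212) - 18476 = -245 - 18476 = -18721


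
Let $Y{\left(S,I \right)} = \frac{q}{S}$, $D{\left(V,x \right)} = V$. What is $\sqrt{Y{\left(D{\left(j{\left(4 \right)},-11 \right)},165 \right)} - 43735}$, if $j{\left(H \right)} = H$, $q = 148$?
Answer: $i \sqrt{43698} \approx 209.04 i$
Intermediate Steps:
$Y{\left(S,I \right)} = \frac{148}{S}$
$\sqrt{Y{\left(D{\left(j{\left(4 \right)},-11 \right)},165 \right)} - 43735} = \sqrt{\frac{148}{4} - 43735} = \sqrt{148 \cdot \frac{1}{4} - 43735} = \sqrt{37 - 43735} = \sqrt{-43698} = i \sqrt{43698}$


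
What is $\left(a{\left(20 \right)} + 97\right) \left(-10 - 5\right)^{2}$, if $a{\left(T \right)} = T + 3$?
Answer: $27000$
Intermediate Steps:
$a{\left(T \right)} = 3 + T$
$\left(a{\left(20 \right)} + 97\right) \left(-10 - 5\right)^{2} = \left(\left(3 + 20\right) + 97\right) \left(-10 - 5\right)^{2} = \left(23 + 97\right) \left(-15\right)^{2} = 120 \cdot 225 = 27000$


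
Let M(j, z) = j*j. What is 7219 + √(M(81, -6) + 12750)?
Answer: 7219 + √19311 ≈ 7358.0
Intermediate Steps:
M(j, z) = j²
7219 + √(M(81, -6) + 12750) = 7219 + √(81² + 12750) = 7219 + √(6561 + 12750) = 7219 + √19311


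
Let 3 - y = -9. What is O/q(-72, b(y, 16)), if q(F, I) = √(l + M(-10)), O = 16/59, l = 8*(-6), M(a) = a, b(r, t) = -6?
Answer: -8*I*√58/1711 ≈ -0.035609*I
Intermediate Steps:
y = 12 (y = 3 - 1*(-9) = 3 + 9 = 12)
l = -48
O = 16/59 (O = 16*(1/59) = 16/59 ≈ 0.27119)
q(F, I) = I*√58 (q(F, I) = √(-48 - 10) = √(-58) = I*√58)
O/q(-72, b(y, 16)) = 16/(59*((I*√58))) = 16*(-I*√58/58)/59 = -8*I*√58/1711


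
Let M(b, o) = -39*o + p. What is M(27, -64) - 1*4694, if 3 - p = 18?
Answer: -2213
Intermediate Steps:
p = -15 (p = 3 - 1*18 = 3 - 18 = -15)
M(b, o) = -15 - 39*o (M(b, o) = -39*o - 15 = -15 - 39*o)
M(27, -64) - 1*4694 = (-15 - 39*(-64)) - 1*4694 = (-15 + 2496) - 4694 = 2481 - 4694 = -2213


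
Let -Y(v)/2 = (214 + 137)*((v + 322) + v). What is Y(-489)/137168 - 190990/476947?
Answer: 12090131284/4088866631 ≈ 2.9568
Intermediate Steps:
Y(v) = -226044 - 1404*v (Y(v) = -2*(214 + 137)*((v + 322) + v) = -702*((322 + v) + v) = -702*(322 + 2*v) = -2*(113022 + 702*v) = -226044 - 1404*v)
Y(-489)/137168 - 190990/476947 = (-226044 - 1404*(-489))/137168 - 190990/476947 = (-226044 + 686556)*(1/137168) - 190990*1/476947 = 460512*(1/137168) - 190990/476947 = 28782/8573 - 190990/476947 = 12090131284/4088866631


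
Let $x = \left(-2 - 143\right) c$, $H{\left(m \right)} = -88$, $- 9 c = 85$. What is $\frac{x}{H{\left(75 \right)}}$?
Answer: $- \frac{12325}{792} \approx -15.562$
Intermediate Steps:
$c = - \frac{85}{9}$ ($c = \left(- \frac{1}{9}\right) 85 = - \frac{85}{9} \approx -9.4444$)
$x = \frac{12325}{9}$ ($x = \left(-2 - 143\right) \left(- \frac{85}{9}\right) = \left(-145\right) \left(- \frac{85}{9}\right) = \frac{12325}{9} \approx 1369.4$)
$\frac{x}{H{\left(75 \right)}} = \frac{12325}{9 \left(-88\right)} = \frac{12325}{9} \left(- \frac{1}{88}\right) = - \frac{12325}{792}$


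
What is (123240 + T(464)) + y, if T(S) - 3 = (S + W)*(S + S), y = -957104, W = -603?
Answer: -962853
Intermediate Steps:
T(S) = 3 + 2*S*(-603 + S) (T(S) = 3 + (S - 603)*(S + S) = 3 + (-603 + S)*(2*S) = 3 + 2*S*(-603 + S))
(123240 + T(464)) + y = (123240 + (3 - 1206*464 + 2*464**2)) - 957104 = (123240 + (3 - 559584 + 2*215296)) - 957104 = (123240 + (3 - 559584 + 430592)) - 957104 = (123240 - 128989) - 957104 = -5749 - 957104 = -962853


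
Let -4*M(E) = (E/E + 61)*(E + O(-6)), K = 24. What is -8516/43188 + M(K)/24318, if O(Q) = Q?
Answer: -6087265/29173494 ≈ -0.20866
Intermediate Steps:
M(E) = 93 - 31*E/2 (M(E) = -(E/E + 61)*(E - 6)/4 = -(1 + 61)*(-6 + E)/4 = -31*(-6 + E)/2 = -(-372 + 62*E)/4 = 93 - 31*E/2)
-8516/43188 + M(K)/24318 = -8516/43188 + (93 - 31/2*24)/24318 = -8516*1/43188 + (93 - 372)*(1/24318) = -2129/10797 - 279*1/24318 = -2129/10797 - 31/2702 = -6087265/29173494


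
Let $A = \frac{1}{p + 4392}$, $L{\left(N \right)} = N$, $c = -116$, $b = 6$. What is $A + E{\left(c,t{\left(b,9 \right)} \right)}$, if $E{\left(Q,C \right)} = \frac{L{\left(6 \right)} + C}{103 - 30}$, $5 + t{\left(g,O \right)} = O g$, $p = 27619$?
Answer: $\frac{1760678}{2336803} \approx 0.75346$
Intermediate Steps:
$t{\left(g,O \right)} = -5 + O g$
$E{\left(Q,C \right)} = \frac{6}{73} + \frac{C}{73}$ ($E{\left(Q,C \right)} = \frac{6 + C}{103 - 30} = \frac{6 + C}{73} = \left(6 + C\right) \frac{1}{73} = \frac{6}{73} + \frac{C}{73}$)
$A = \frac{1}{32011}$ ($A = \frac{1}{27619 + 4392} = \frac{1}{32011} \approx 3.1239 \cdot 10^{-5}$)
$A + E{\left(c,t{\left(b,9 \right)} \right)} = \frac{1}{32011} + \left(\frac{6}{73} + \frac{-5 + 9 \cdot 6}{73}\right) = \frac{1}{32011} + \left(\frac{6}{73} + \frac{-5 + 54}{73}\right) = \frac{1}{32011} + \left(\frac{6}{73} + \frac{1}{73} \cdot 49\right) = \frac{1}{32011} + \left(\frac{6}{73} + \frac{49}{73}\right) = \frac{1}{32011} + \frac{55}{73} = \frac{1760678}{2336803}$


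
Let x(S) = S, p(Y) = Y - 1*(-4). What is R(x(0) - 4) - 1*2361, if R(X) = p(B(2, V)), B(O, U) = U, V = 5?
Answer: -2352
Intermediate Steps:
p(Y) = 4 + Y (p(Y) = Y + 4 = 4 + Y)
R(X) = 9 (R(X) = 4 + 5 = 9)
R(x(0) - 4) - 1*2361 = 9 - 1*2361 = 9 - 2361 = -2352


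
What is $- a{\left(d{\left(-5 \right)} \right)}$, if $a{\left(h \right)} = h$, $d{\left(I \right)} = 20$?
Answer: $-20$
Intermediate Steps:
$- a{\left(d{\left(-5 \right)} \right)} = \left(-1\right) 20 = -20$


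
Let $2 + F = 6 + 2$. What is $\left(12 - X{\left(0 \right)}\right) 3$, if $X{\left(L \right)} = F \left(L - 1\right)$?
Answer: $54$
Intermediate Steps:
$F = 6$ ($F = -2 + \left(6 + 2\right) = -2 + 8 = 6$)
$X{\left(L \right)} = -6 + 6 L$ ($X{\left(L \right)} = 6 \left(L - 1\right) = 6 \left(-1 + L\right) = -6 + 6 L$)
$\left(12 - X{\left(0 \right)}\right) 3 = \left(12 - \left(-6 + 6 \cdot 0\right)\right) 3 = \left(12 - \left(-6 + 0\right)\right) 3 = \left(12 - -6\right) 3 = \left(12 + 6\right) 3 = 18 \cdot 3 = 54$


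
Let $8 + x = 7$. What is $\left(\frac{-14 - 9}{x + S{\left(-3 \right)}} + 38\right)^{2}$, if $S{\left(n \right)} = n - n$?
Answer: $3721$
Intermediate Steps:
$S{\left(n \right)} = 0$
$x = -1$ ($x = -8 + 7 = -1$)
$\left(\frac{-14 - 9}{x + S{\left(-3 \right)}} + 38\right)^{2} = \left(\frac{-14 - 9}{-1 + 0} + 38\right)^{2} = \left(- \frac{23}{-1} + 38\right)^{2} = \left(\left(-23\right) \left(-1\right) + 38\right)^{2} = \left(23 + 38\right)^{2} = 61^{2} = 3721$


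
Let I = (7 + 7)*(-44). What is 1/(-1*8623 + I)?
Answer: -1/9239 ≈ -0.00010824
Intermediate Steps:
I = -616 (I = 14*(-44) = -616)
1/(-1*8623 + I) = 1/(-1*8623 - 616) = 1/(-8623 - 616) = 1/(-9239) = -1/9239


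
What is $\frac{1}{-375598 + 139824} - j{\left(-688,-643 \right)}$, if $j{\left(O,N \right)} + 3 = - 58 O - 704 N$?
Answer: $- \frac{116135906503}{235774} \approx -4.9257 \cdot 10^{5}$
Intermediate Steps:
$j{\left(O,N \right)} = -3 - 704 N - 58 O$ ($j{\left(O,N \right)} = -3 - \left(58 O + 704 N\right) = -3 - 704 N - 58 O$)
$\frac{1}{-375598 + 139824} - j{\left(-688,-643 \right)} = \frac{1}{-375598 + 139824} - \left(-3 - -452672 - -39904\right) = \frac{1}{-235774} - \left(-3 + 452672 + 39904\right) = - \frac{1}{235774} - 492573 = - \frac{116135906503}{235774}$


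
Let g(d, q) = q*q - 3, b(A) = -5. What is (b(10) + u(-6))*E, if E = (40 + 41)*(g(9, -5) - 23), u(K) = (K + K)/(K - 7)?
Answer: 4293/13 ≈ 330.23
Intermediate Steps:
u(K) = 2*K/(-7 + K) (u(K) = (2*K)/(-7 + K) = 2*K/(-7 + K))
g(d, q) = -3 + q² (g(d, q) = q² - 3 = -3 + q²)
E = -81 (E = (40 + 41)*((-3 + (-5)²) - 23) = 81*((-3 + 25) - 23) = 81*(22 - 23) = 81*(-1) = -81)
(b(10) + u(-6))*E = (-5 + 2*(-6)/(-7 - 6))*(-81) = (-5 + 2*(-6)/(-13))*(-81) = (-5 + 2*(-6)*(-1/13))*(-81) = (-5 + 12/13)*(-81) = -53/13*(-81) = 4293/13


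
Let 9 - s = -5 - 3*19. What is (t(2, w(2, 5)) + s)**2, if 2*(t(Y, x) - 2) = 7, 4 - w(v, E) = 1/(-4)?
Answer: 23409/4 ≈ 5852.3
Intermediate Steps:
w(v, E) = 17/4 (w(v, E) = 4 - 1/(-4) = 4 - 1*(-1/4) = 4 + 1/4 = 17/4)
t(Y, x) = 11/2 (t(Y, x) = 2 + (1/2)*7 = 2 + 7/2 = 11/2)
s = 71 (s = 9 - (-5 - 3*19) = 9 - (-5 - 57) = 9 - 1*(-62) = 9 + 62 = 71)
(t(2, w(2, 5)) + s)**2 = (11/2 + 71)**2 = (153/2)**2 = 23409/4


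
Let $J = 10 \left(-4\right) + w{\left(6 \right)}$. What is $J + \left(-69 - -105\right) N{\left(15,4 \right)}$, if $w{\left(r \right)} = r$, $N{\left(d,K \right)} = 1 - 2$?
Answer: $-70$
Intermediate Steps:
$N{\left(d,K \right)} = -1$ ($N{\left(d,K \right)} = 1 - 2 = -1$)
$J = -34$ ($J = 10 \left(-4\right) + 6 = -40 + 6 = -34$)
$J + \left(-69 - -105\right) N{\left(15,4 \right)} = -34 + \left(-69 - -105\right) \left(-1\right) = -34 + \left(-69 + 105\right) \left(-1\right) = -34 + 36 \left(-1\right) = -34 - 36 = -70$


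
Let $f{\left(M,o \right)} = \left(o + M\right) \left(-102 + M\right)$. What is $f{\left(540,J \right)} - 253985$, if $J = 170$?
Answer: $56995$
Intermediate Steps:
$f{\left(M,o \right)} = \left(-102 + M\right) \left(M + o\right)$ ($f{\left(M,o \right)} = \left(M + o\right) \left(-102 + M\right) = \left(-102 + M\right) \left(M + o\right)$)
$f{\left(540,J \right)} - 253985 = \left(540^{2} - 55080 - 17340 + 540 \cdot 170\right) - 253985 = \left(291600 - 55080 - 17340 + 91800\right) - 253985 = 310980 - 253985 = 56995$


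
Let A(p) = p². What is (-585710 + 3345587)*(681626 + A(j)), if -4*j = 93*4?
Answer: 1905074096175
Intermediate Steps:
j = -93 (j = -93*4/4 = -¼*372 = -93)
(-585710 + 3345587)*(681626 + A(j)) = (-585710 + 3345587)*(681626 + (-93)²) = 2759877*(681626 + 8649) = 2759877*690275 = 1905074096175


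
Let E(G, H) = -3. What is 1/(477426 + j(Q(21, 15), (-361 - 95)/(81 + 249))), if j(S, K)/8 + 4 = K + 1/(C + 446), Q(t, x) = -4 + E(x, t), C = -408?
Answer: 1045/498865398 ≈ 2.0948e-6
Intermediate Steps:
Q(t, x) = -7 (Q(t, x) = -4 - 3 = -7)
j(S, K) = -604/19 + 8*K (j(S, K) = -32 + 8*(K + 1/(-408 + 446)) = -32 + 8*(K + 1/38) = -32 + 8*(1/38 + K) = -32 + (4/19 + 8*K) = -604/19 + 8*K)
1/(477426 + j(Q(21, 15), (-361 - 95)/(81 + 249))) = 1/(477426 + (-604/19 + 8*((-361 - 95)/(81 + 249)))) = 1/(477426 + (-604/19 + 8*(-456/330))) = 1/(477426 + (-604/19 + 8*(-456*1/330))) = 1/(477426 + (-604/19 + 8*(-76/55))) = 1/(477426 + (-604/19 - 608/55)) = 1/(477426 - 44772/1045) = 1/(498865398/1045) = 1045/498865398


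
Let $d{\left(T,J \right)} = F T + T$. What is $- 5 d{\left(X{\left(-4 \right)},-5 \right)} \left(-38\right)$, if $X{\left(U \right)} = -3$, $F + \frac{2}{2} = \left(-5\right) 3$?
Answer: $8550$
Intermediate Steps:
$F = -16$ ($F = -1 - 15 = -16$)
$d{\left(T,J \right)} = - 15 T$ ($d{\left(T,J \right)} = - 16 T + T = - 15 T$)
$- 5 d{\left(X{\left(-4 \right)},-5 \right)} \left(-38\right) = - 5 \left(\left(-15\right) \left(-3\right)\right) \left(-38\right) = \left(-5\right) 45 \left(-38\right) = \left(-225\right) \left(-38\right) = 8550$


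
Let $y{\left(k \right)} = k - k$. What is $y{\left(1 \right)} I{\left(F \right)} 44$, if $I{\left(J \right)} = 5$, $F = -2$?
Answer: $0$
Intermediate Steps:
$y{\left(k \right)} = 0$
$y{\left(1 \right)} I{\left(F \right)} 44 = 0 \cdot 5 \cdot 44 = 0 \cdot 44 = 0$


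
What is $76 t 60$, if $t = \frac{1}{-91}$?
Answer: $- \frac{4560}{91} \approx -50.11$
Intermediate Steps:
$t = - \frac{1}{91} \approx -0.010989$
$76 t 60 = 76 \left(- \frac{1}{91}\right) 60 = \left(- \frac{76}{91}\right) 60 = - \frac{4560}{91}$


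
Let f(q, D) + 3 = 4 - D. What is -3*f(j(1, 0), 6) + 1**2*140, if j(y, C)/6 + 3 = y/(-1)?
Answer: 155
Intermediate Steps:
j(y, C) = -18 - 6*y (j(y, C) = -18 + 6*(y/(-1)) = -18 + 6*(y*(-1)) = -18 + 6*(-y) = -18 - 6*y)
f(q, D) = 1 - D (f(q, D) = -3 + (4 - D) = 1 - D)
-3*f(j(1, 0), 6) + 1**2*140 = -3*(1 - 1*6) + 1**2*140 = -3*(1 - 6) + 1*140 = -3*(-5) + 140 = 15 + 140 = 155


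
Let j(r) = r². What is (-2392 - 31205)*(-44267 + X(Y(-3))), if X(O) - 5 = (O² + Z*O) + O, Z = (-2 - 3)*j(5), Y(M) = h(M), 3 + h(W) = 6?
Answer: 1499266125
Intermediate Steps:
h(W) = 3 (h(W) = -3 + 6 = 3)
Y(M) = 3
Z = -125 (Z = (-2 - 3)*5² = -5*25 = -125)
X(O) = 5 + O² - 124*O (X(O) = 5 + ((O² - 125*O) + O) = 5 + (O² - 124*O) = 5 + O² - 124*O)
(-2392 - 31205)*(-44267 + X(Y(-3))) = (-2392 - 31205)*(-44267 + (5 + 3² - 124*3)) = -33597*(-44267 + (5 + 9 - 372)) = -33597*(-44267 - 358) = -33597*(-44625) = 1499266125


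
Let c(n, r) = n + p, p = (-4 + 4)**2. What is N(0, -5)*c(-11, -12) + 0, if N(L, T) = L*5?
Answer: 0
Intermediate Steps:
N(L, T) = 5*L
p = 0 (p = 0**2 = 0)
c(n, r) = n (c(n, r) = n + 0 = n)
N(0, -5)*c(-11, -12) + 0 = (5*0)*(-11) + 0 = 0*(-11) + 0 = 0 + 0 = 0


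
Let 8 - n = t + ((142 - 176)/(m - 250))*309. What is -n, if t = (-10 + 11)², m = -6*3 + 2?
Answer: 4322/133 ≈ 32.496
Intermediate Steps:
m = -16 (m = -18 + 2 = -16)
t = 1 (t = 1² = 1)
n = -4322/133 (n = 8 - (1 + ((142 - 176)/(-16 - 250))*309) = 8 - (1 - 34/(-266)*309) = 8 - (1 - 34*(-1/266)*309) = 8 - (1 + (17/133)*309) = 8 - (1 + 5253/133) = 8 - 1*5386/133 = 8 - 5386/133 = -4322/133 ≈ -32.496)
-n = -1*(-4322/133) = 4322/133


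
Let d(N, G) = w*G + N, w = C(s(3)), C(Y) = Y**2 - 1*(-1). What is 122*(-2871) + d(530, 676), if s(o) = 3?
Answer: -342972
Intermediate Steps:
C(Y) = 1 + Y**2 (C(Y) = Y**2 + 1 = 1 + Y**2)
w = 10 (w = 1 + 3**2 = 1 + 9 = 10)
d(N, G) = N + 10*G (d(N, G) = 10*G + N = N + 10*G)
122*(-2871) + d(530, 676) = 122*(-2871) + (530 + 10*676) = -350262 + (530 + 6760) = -350262 + 7290 = -342972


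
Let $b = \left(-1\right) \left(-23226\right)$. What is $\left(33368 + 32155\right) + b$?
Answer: $88749$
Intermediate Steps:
$b = 23226$
$\left(33368 + 32155\right) + b = \left(33368 + 32155\right) + 23226 = 65523 + 23226 = 88749$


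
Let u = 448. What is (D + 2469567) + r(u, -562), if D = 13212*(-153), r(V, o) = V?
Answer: 448579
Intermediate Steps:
D = -2021436
(D + 2469567) + r(u, -562) = (-2021436 + 2469567) + 448 = 448131 + 448 = 448579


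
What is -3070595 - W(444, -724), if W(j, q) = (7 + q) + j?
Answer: -3070322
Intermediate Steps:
W(j, q) = 7 + j + q
-3070595 - W(444, -724) = -3070595 - (7 + 444 - 724) = -3070595 - 1*(-273) = -3070595 + 273 = -3070322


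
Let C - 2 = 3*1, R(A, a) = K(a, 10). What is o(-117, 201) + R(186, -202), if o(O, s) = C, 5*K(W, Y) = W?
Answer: -177/5 ≈ -35.400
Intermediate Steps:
K(W, Y) = W/5
R(A, a) = a/5
C = 5 (C = 2 + 3*1 = 2 + 3 = 5)
o(O, s) = 5
o(-117, 201) + R(186, -202) = 5 + (⅕)*(-202) = 5 - 202/5 = -177/5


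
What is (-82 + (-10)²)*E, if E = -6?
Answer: -108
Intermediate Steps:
(-82 + (-10)²)*E = (-82 + (-10)²)*(-6) = (-82 + 100)*(-6) = 18*(-6) = -108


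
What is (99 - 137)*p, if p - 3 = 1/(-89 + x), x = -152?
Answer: -27436/241 ≈ -113.84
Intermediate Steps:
p = 722/241 (p = 3 + 1/(-89 - 152) = 3 + 1/(-241) = 3 - 1/241 = 722/241 ≈ 2.9958)
(99 - 137)*p = (99 - 137)*(722/241) = -38*722/241 = -27436/241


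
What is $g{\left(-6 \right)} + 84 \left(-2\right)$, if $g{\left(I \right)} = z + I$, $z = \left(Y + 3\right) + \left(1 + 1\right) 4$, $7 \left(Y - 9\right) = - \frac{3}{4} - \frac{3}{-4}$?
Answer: $-154$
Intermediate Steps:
$Y = 9$ ($Y = 9 + \frac{- \frac{3}{4} - \frac{3}{-4}}{7} = 9 + \frac{\left(-3\right) \frac{1}{4} - - \frac{3}{4}}{7} = 9 + \frac{- \frac{3}{4} + \frac{3}{4}}{7} = 9 + \frac{1}{7} \cdot 0 = 9 + 0 = 9$)
$z = 20$ ($z = \left(9 + 3\right) + \left(1 + 1\right) 4 = 12 + 2 \cdot 4 = 12 + 8 = 20$)
$g{\left(I \right)} = 20 + I$
$g{\left(-6 \right)} + 84 \left(-2\right) = \left(20 - 6\right) + 84 \left(-2\right) = 14 - 168 = -154$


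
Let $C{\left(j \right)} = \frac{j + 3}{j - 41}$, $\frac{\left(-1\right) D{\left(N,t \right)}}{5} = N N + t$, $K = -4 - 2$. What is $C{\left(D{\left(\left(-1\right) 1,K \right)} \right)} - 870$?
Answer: $- \frac{3487}{4} \approx -871.75$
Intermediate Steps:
$K = -6$
$D{\left(N,t \right)} = - 5 t - 5 N^{2}$ ($D{\left(N,t \right)} = - 5 \left(N N + t\right) = - 5 \left(N^{2} + t\right) = - 5 \left(t + N^{2}\right) = - 5 t - 5 N^{2}$)
$C{\left(j \right)} = \frac{3 + j}{-41 + j}$
$C{\left(D{\left(\left(-1\right) 1,K \right)} \right)} - 870 = \frac{3 - \left(-30 + 5 \left(\left(-1\right) 1\right)^{2}\right)}{-41 - \left(-30 + 5 \left(\left(-1\right) 1\right)^{2}\right)} - 870 = \frac{3 + \left(30 - 5 \left(-1\right)^{2}\right)}{-41 + \left(30 - 5 \left(-1\right)^{2}\right)} - 870 = \frac{3 + \left(30 - 5\right)}{-41 + \left(30 - 5\right)} - 870 = \frac{3 + 25}{-41 + 25} - 870 = \frac{1}{-16} \cdot 28 - 870 = \left(- \frac{1}{16}\right) 28 - 870 = - \frac{7}{4} - 870 = - \frac{3487}{4}$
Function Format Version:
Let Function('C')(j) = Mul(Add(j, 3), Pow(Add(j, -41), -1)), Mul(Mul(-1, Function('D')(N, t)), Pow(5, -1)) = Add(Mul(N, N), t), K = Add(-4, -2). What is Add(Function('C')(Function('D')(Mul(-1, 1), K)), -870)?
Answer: Rational(-3487, 4) ≈ -871.75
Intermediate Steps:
K = -6
Function('D')(N, t) = Add(Mul(-5, t), Mul(-5, Pow(N, 2))) (Function('D')(N, t) = Mul(-5, Add(Mul(N, N), t)) = Mul(-5, Add(Pow(N, 2), t)) = Mul(-5, Add(t, Pow(N, 2))) = Add(Mul(-5, t), Mul(-5, Pow(N, 2))))
Function('C')(j) = Mul(Pow(Add(-41, j), -1), Add(3, j)) (Function('C')(j) = Mul(Add(3, j), Pow(Add(-41, j), -1)) = Mul(Pow(Add(-41, j), -1), Add(3, j)))
Add(Function('C')(Function('D')(Mul(-1, 1), K)), -870) = Add(Mul(Pow(Add(-41, Add(Mul(-5, -6), Mul(-5, Pow(Mul(-1, 1), 2)))), -1), Add(3, Add(Mul(-5, -6), Mul(-5, Pow(Mul(-1, 1), 2))))), -870) = Add(Mul(Pow(Add(-41, Add(30, Mul(-5, Pow(-1, 2)))), -1), Add(3, Add(30, Mul(-5, Pow(-1, 2))))), -870) = Add(Mul(Pow(Add(-41, Add(30, Mul(-5, 1))), -1), Add(3, Add(30, Mul(-5, 1)))), -870) = Add(Mul(Pow(Add(-41, Add(30, -5)), -1), Add(3, Add(30, -5))), -870) = Add(Mul(Pow(Add(-41, 25), -1), Add(3, 25)), -870) = Add(Mul(Pow(-16, -1), 28), -870) = Add(Mul(Rational(-1, 16), 28), -870) = Add(Rational(-7, 4), -870) = Rational(-3487, 4)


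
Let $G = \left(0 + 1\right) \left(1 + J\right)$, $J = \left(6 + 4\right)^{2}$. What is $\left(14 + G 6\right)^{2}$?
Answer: $384400$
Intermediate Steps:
$J = 100$ ($J = 10^{2} = 100$)
$G = 101$ ($G = \left(0 + 1\right) \left(1 + 100\right) = 1 \cdot 101 = 101$)
$\left(14 + G 6\right)^{2} = \left(14 + 101 \cdot 6\right)^{2} = \left(14 + 606\right)^{2} = 620^{2} = 384400$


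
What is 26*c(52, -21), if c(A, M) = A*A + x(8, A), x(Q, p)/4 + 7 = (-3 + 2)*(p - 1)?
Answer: 64272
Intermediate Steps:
x(Q, p) = -24 - 4*p (x(Q, p) = -28 + 4*((-3 + 2)*(p - 1)) = -28 + 4*(-(-1 + p)) = -28 + 4*(1 - p) = -28 + (4 - 4*p) = -24 - 4*p)
c(A, M) = -24 + A² - 4*A (c(A, M) = A*A + (-24 - 4*A) = A² + (-24 - 4*A) = -24 + A² - 4*A)
26*c(52, -21) = 26*(-24 + 52² - 4*52) = 26*(-24 + 2704 - 208) = 26*2472 = 64272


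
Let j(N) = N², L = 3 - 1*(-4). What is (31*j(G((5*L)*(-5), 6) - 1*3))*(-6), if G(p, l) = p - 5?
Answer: -6228954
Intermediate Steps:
L = 7 (L = 3 + 4 = 7)
G(p, l) = -5 + p
(31*j(G((5*L)*(-5), 6) - 1*3))*(-6) = (31*((-5 + (5*7)*(-5)) - 1*3)²)*(-6) = (31*((-5 + 35*(-5)) - 3)²)*(-6) = (31*((-5 - 175) - 3)²)*(-6) = (31*(-180 - 3)²)*(-6) = (31*(-183)²)*(-6) = (31*33489)*(-6) = 1038159*(-6) = -6228954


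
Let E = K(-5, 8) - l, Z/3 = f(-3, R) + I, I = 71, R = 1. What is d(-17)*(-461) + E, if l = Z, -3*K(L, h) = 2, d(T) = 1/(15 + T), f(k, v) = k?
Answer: 155/6 ≈ 25.833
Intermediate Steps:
K(L, h) = -⅔ (K(L, h) = -⅓*2 = -⅔)
Z = 204 (Z = 3*(-3 + 71) = 3*68 = 204)
l = 204
E = -614/3 (E = -⅔ - 1*204 = -⅔ - 204 = -614/3 ≈ -204.67)
d(-17)*(-461) + E = -461/(15 - 17) - 614/3 = -461/(-2) - 614/3 = -½*(-461) - 614/3 = 461/2 - 614/3 = 155/6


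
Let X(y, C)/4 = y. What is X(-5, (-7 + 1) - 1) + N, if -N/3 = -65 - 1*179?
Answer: 712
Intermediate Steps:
N = 732 (N = -3*(-65 - 1*179) = -3*(-65 - 179) = -3*(-244) = 732)
X(y, C) = 4*y
X(-5, (-7 + 1) - 1) + N = 4*(-5) + 732 = -20 + 732 = 712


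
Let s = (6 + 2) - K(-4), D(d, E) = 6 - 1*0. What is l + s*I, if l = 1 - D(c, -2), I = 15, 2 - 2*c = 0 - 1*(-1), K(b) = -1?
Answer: 130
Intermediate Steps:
c = ½ (c = 1 - (0 - 1*(-1))/2 = 1 - (0 + 1)/2 = 1 - ½*1 = 1 - ½ = ½ ≈ 0.50000)
D(d, E) = 6 (D(d, E) = 6 + 0 = 6)
l = -5 (l = 1 - 1*6 = 1 - 6 = -5)
s = 9 (s = (6 + 2) - 1*(-1) = 8 + 1 = 9)
l + s*I = -5 + 9*15 = -5 + 135 = 130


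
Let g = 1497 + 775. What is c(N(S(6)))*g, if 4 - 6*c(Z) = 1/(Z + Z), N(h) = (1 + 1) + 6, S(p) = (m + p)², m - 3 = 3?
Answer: 1491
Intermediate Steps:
m = 6 (m = 3 + 3 = 6)
S(p) = (6 + p)²
g = 2272
N(h) = 8 (N(h) = 2 + 6 = 8)
c(Z) = ⅔ - 1/(12*Z) (c(Z) = ⅔ - 1/(6*(Z + Z)) = ⅔ - 1/(2*Z)/6 = ⅔ - 1/(12*Z))
c(N(S(6)))*g = ((1/12)*(-1 + 8*8)/8)*2272 = ((1/12)*(⅛)*(-1 + 64))*2272 = ((1/12)*(⅛)*63)*2272 = (21/32)*2272 = 1491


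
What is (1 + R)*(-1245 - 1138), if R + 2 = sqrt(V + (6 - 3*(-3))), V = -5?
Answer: 2383 - 2383*sqrt(10) ≈ -5152.7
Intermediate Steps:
R = -2 + sqrt(10) (R = -2 + sqrt(-5 + (6 - 3*(-3))) = -2 + sqrt(-5 + (6 + 9)) = -2 + sqrt(-5 + 15) = -2 + sqrt(10) ≈ 1.1623)
(1 + R)*(-1245 - 1138) = (1 + (-2 + sqrt(10)))*(-1245 - 1138) = (-1 + sqrt(10))*(-2383) = 2383 - 2383*sqrt(10)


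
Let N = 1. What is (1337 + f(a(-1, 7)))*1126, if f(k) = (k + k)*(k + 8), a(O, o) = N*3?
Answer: 1579778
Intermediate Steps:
a(O, o) = 3 (a(O, o) = 1*3 = 3)
f(k) = 2*k*(8 + k) (f(k) = (2*k)*(8 + k) = 2*k*(8 + k))
(1337 + f(a(-1, 7)))*1126 = (1337 + 2*3*(8 + 3))*1126 = (1337 + 2*3*11)*1126 = (1337 + 66)*1126 = 1403*1126 = 1579778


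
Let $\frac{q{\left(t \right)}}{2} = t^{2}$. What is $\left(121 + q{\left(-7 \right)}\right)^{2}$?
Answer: $47961$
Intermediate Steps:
$q{\left(t \right)} = 2 t^{2}$
$\left(121 + q{\left(-7 \right)}\right)^{2} = \left(121 + 2 \left(-7\right)^{2}\right)^{2} = \left(121 + 2 \cdot 49\right)^{2} = \left(121 + 98\right)^{2} = 219^{2} = 47961$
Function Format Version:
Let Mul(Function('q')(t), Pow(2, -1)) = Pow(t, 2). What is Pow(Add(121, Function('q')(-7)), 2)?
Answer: 47961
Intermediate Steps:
Function('q')(t) = Mul(2, Pow(t, 2))
Pow(Add(121, Function('q')(-7)), 2) = Pow(Add(121, Mul(2, Pow(-7, 2))), 2) = Pow(Add(121, Mul(2, 49)), 2) = Pow(Add(121, 98), 2) = Pow(219, 2) = 47961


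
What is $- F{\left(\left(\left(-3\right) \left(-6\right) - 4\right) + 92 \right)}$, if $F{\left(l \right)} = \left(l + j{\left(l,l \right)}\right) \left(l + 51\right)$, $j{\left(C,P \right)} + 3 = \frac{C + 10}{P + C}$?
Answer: $- \frac{861616}{53} \approx -16257.0$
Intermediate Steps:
$j{\left(C,P \right)} = -3 + \frac{10 + C}{C + P}$ ($j{\left(C,P \right)} = -3 + \frac{C + 10}{P + C} = -3 + \frac{10 + C}{C + P}$)
$F{\left(l \right)} = \left(51 + l\right) \left(l + \frac{10 - 5 l}{2 l}\right)$ ($F{\left(l \right)} = \left(l + \frac{10 - 3 l - 2 l}{l + l}\right) \left(l + 51\right) = \left(l + \frac{10 - 5 l}{2 l}\right) \left(51 + l\right) = \left(51 + l\right) \left(l + \frac{10 - 5 l}{2 l}\right)$)
$- F{\left(\left(\left(-3\right) \left(-6\right) - 4\right) + 92 \right)} = - (- \frac{245}{2} + \left(\left(\left(-3\right) \left(-6\right) - 4\right) + 92\right)^{2} + \frac{255}{\left(\left(-3\right) \left(-6\right) - 4\right) + 92} + \frac{97 \left(\left(\left(-3\right) \left(-6\right) - 4\right) + 92\right)}{2}) = - (- \frac{245}{2} + \left(\left(18 - 4\right) + 92\right)^{2} + \frac{255}{\left(18 - 4\right) + 92} + \frac{97 \left(\left(18 - 4\right) + 92\right)}{2}) = - (- \frac{245}{2} + \left(14 + 92\right)^{2} + \frac{255}{14 + 92} + \frac{97 \left(14 + 92\right)}{2}) = - (- \frac{245}{2} + 106^{2} + \frac{255}{106} + \frac{97}{2} \cdot 106) = - (- \frac{245}{2} + 11236 + 255 \cdot \frac{1}{106} + 5141) = - (- \frac{245}{2} + 11236 + \frac{255}{106} + 5141) = \left(-1\right) \frac{861616}{53} = - \frac{861616}{53}$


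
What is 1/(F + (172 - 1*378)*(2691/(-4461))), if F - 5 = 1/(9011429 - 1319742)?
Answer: 11437538569/1478473001566 ≈ 0.0077360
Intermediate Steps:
F = 38458436/7691687 (F = 5 + 1/(9011429 - 1319742) = 5 + 1/7691687 = 38458436/7691687 ≈ 5.0000)
1/(F + (172 - 1*378)*(2691/(-4461))) = 1/(38458436/7691687 + (172 - 1*378)*(2691/(-4461))) = 1/(38458436/7691687 + (172 - 378)*(2691*(-1/4461))) = 1/(38458436/7691687 - 206*(-897/1487)) = 1/(38458436/7691687 + 184782/1487) = 1/(1478473001566/11437538569) = 11437538569/1478473001566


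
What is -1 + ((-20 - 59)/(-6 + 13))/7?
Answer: -128/49 ≈ -2.6122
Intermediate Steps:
-1 + ((-20 - 59)/(-6 + 13))/7 = -1 - 79/7*(⅐) = -1 - 79*⅐*(⅐) = -1 - 79/7*⅐ = -1 - 79/49 = -128/49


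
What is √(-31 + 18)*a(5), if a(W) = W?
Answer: 5*I*√13 ≈ 18.028*I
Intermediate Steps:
√(-31 + 18)*a(5) = √(-31 + 18)*5 = √(-13)*5 = (I*√13)*5 = 5*I*√13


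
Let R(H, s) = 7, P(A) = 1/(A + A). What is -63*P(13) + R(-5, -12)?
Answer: 119/26 ≈ 4.5769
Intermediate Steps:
P(A) = 1/(2*A)
-63*P(13) + R(-5, -12) = -63/(2*13) + 7 = -63*1/26 + 7 = -63/26 + 7 = 119/26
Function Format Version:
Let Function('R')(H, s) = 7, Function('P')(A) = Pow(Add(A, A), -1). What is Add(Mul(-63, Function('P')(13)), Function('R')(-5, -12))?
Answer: Rational(119, 26) ≈ 4.5769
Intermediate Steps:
Function('P')(A) = Mul(Rational(1, 2), Pow(A, -1)) (Function('P')(A) = Pow(Mul(2, A), -1) = Mul(Rational(1, 2), Pow(A, -1)))
Add(Mul(-63, Function('P')(13)), Function('R')(-5, -12)) = Add(Mul(-63, Mul(Rational(1, 2), Pow(13, -1))), 7) = Add(Mul(-63, Mul(Rational(1, 2), Rational(1, 13))), 7) = Add(Mul(-63, Rational(1, 26)), 7) = Add(Rational(-63, 26), 7) = Rational(119, 26)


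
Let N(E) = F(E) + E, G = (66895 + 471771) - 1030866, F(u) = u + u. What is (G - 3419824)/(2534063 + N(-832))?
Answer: -3912024/2531567 ≈ -1.5453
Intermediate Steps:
F(u) = 2*u
G = -492200 (G = 538666 - 1030866 = -492200)
N(E) = 3*E (N(E) = 2*E + E = 3*E)
(G - 3419824)/(2534063 + N(-832)) = (-492200 - 3419824)/(2534063 + 3*(-832)) = -3912024/(2534063 - 2496) = -3912024/2531567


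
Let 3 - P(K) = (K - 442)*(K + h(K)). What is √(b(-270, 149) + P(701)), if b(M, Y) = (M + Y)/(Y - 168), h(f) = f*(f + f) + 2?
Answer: I*√91956730613/19 ≈ 15960.0*I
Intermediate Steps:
h(f) = 2 + 2*f² (h(f) = f*(2*f) + 2 = 2*f² + 2 = 2 + 2*f²)
P(K) = 3 - (-442 + K)*(2 + K + 2*K²) (P(K) = 3 - (K - 442)*(K + (2 + 2*K²)) = 3 - (-442 + K)*(2 + K + 2*K²))
b(M, Y) = (M + Y)/(-168 + Y)
√(b(-270, 149) + P(701)) = √((-270 + 149)/(-168 + 149) + (887 - 2*701³ + 440*701 + 883*701²)) = √(-121/(-19) + (887 - 2*344472101 + 308440 + 883*491401)) = √(-1/19*(-121) + (887 - 688944202 + 308440 + 433907083)) = √(121/19 - 254727792) = √(-4839827927/19) = I*√91956730613/19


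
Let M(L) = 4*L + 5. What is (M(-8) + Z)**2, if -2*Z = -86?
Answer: 256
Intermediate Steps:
Z = 43 (Z = -1/2*(-86) = 43)
M(L) = 5 + 4*L
(M(-8) + Z)**2 = ((5 + 4*(-8)) + 43)**2 = ((5 - 32) + 43)**2 = (-27 + 43)**2 = 16**2 = 256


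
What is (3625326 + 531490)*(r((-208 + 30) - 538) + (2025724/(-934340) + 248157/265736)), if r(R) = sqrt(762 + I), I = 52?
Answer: -39807330337162342/7758992945 + 4156816*sqrt(814) ≈ 1.1347e+8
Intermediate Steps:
r(R) = sqrt(814) (r(R) = sqrt(762 + 52) = sqrt(814))
(3625326 + 531490)*(r((-208 + 30) - 538) + (2025724/(-934340) + 248157/265736)) = (3625326 + 531490)*(sqrt(814) + (2025724/(-934340) + 248157/265736)) = 4156816*(sqrt(814) + (2025724*(-1/934340) + 248157*(1/265736))) = 4156816*(sqrt(814) + (-506431/233585 + 248157/265736)) = 4156816*(sqrt(814) - 76611195371/62071943560) = 4156816*(-76611195371/62071943560 + sqrt(814)) = -39807330337162342/7758992945 + 4156816*sqrt(814)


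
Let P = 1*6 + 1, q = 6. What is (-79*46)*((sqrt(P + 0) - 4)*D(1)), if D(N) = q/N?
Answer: 87216 - 21804*sqrt(7) ≈ 29528.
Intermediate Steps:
P = 7 (P = 6 + 1 = 7)
D(N) = 6/N
(-79*46)*((sqrt(P + 0) - 4)*D(1)) = (-79*46)*((sqrt(7 + 0) - 4)*(6/1)) = -3634*(sqrt(7) - 4)*6*1 = -3634*(-4 + sqrt(7))*6 = -3634*(-24 + 6*sqrt(7)) = 87216 - 21804*sqrt(7)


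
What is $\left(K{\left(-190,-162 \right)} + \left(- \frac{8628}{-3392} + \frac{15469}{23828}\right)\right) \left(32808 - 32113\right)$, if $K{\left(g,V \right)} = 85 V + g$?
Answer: $- \frac{48999803148685}{5051536} \approx -9.7 \cdot 10^{6}$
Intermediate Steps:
$K{\left(g,V \right)} = g + 85 V$
$\left(K{\left(-190,-162 \right)} + \left(- \frac{8628}{-3392} + \frac{15469}{23828}\right)\right) \left(32808 - 32113\right) = \left(\left(-190 + 85 \left(-162\right)\right) + \left(- \frac{8628}{-3392} + \frac{15469}{23828}\right)\right) \left(32808 - 32113\right) = \left(\left(-190 - 13770\right) + \left(\left(-8628\right) \left(- \frac{1}{3392}\right) + 15469 \cdot \frac{1}{23828}\right)\right) 695 = \left(-13960 + \left(\frac{2157}{848} + \frac{15469}{23828}\right)\right) 695 = \left(-13960 + \frac{16128677}{5051536}\right) 695 = \left(- \frac{70503313883}{5051536}\right) 695 = - \frac{48999803148685}{5051536}$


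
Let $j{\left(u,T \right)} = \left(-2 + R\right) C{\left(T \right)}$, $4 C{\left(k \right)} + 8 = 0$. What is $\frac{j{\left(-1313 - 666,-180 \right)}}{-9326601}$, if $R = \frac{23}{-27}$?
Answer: $- \frac{154}{251818227} \approx -6.1155 \cdot 10^{-7}$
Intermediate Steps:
$C{\left(k \right)} = -2$ ($C{\left(k \right)} = -2 + \frac{1}{4} \cdot 0 = -2 + 0 = -2$)
$R = - \frac{23}{27}$ ($R = 23 \left(- \frac{1}{27}\right) = - \frac{23}{27} \approx -0.85185$)
$j{\left(u,T \right)} = \frac{154}{27}$ ($j{\left(u,T \right)} = \left(-2 - \frac{23}{27}\right) \left(-2\right) = \left(- \frac{77}{27}\right) \left(-2\right) = \frac{154}{27}$)
$\frac{j{\left(-1313 - 666,-180 \right)}}{-9326601} = \frac{154}{27 \left(-9326601\right)} = \frac{154}{27} \left(- \frac{1}{9326601}\right) = - \frac{154}{251818227}$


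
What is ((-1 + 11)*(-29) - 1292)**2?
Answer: 2502724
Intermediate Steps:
((-1 + 11)*(-29) - 1292)**2 = (10*(-29) - 1292)**2 = (-290 - 1292)**2 = (-1582)**2 = 2502724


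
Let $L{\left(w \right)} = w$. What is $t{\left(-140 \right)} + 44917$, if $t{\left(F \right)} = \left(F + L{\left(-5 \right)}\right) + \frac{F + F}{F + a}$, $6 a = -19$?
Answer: $\frac{38460828}{859} \approx 44774.0$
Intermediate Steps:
$a = - \frac{19}{6}$ ($a = \frac{1}{6} \left(-19\right) = - \frac{19}{6} \approx -3.1667$)
$t{\left(F \right)} = -5 + F + \frac{2 F}{- \frac{19}{6} + F}$ ($t{\left(F \right)} = \left(F - 5\right) + \frac{F + F}{F - \frac{19}{6}} = \left(-5 + F\right) + \frac{2 F}{- \frac{19}{6} + F} = -5 + F + \frac{2 F}{- \frac{19}{6} + F}$)
$t{\left(-140 \right)} + 44917 = \frac{95 - -5180 + 6 \left(-140\right)^{2}}{-19 + 6 \left(-140\right)} + 44917 = \frac{95 + 5180 + 6 \cdot 19600}{-19 - 840} + 44917 = \frac{95 + 5180 + 117600}{-859} + 44917 = \left(- \frac{1}{859}\right) 122875 + 44917 = - \frac{122875}{859} + 44917 = \frac{38460828}{859}$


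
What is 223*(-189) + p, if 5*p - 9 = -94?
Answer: -42164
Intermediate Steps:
p = -17 (p = 9/5 + (⅕)*(-94) = 9/5 - 94/5 = -17)
223*(-189) + p = 223*(-189) - 17 = -42147 - 17 = -42164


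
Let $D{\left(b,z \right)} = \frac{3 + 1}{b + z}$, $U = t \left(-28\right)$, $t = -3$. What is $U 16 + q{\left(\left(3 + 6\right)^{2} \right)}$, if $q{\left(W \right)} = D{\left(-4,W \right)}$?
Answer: $\frac{103492}{77} \approx 1344.1$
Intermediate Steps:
$U = 84$ ($U = \left(-3\right) \left(-28\right) = 84$)
$D{\left(b,z \right)} = \frac{4}{b + z}$
$q{\left(W \right)} = \frac{4}{-4 + W}$
$U 16 + q{\left(\left(3 + 6\right)^{2} \right)} = 84 \cdot 16 + \frac{4}{-4 + \left(3 + 6\right)^{2}} = 1344 + \frac{4}{-4 + 9^{2}} = 1344 + \frac{4}{-4 + 81} = 1344 + \frac{4}{77} = \frac{103492}{77}$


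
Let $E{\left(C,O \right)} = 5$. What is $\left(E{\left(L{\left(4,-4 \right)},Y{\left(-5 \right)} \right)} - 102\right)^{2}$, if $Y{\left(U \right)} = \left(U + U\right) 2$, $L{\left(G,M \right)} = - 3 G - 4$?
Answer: $9409$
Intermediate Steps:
$L{\left(G,M \right)} = -4 - 3 G$
$Y{\left(U \right)} = 4 U$ ($Y{\left(U \right)} = 2 U 2 = 4 U$)
$\left(E{\left(L{\left(4,-4 \right)},Y{\left(-5 \right)} \right)} - 102\right)^{2} = \left(5 - 102\right)^{2} = \left(-97\right)^{2} = 9409$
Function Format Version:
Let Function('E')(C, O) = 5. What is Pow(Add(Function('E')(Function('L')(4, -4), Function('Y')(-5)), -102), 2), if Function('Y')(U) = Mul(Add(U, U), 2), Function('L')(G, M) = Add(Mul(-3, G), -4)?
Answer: 9409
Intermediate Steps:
Function('L')(G, M) = Add(-4, Mul(-3, G))
Function('Y')(U) = Mul(4, U) (Function('Y')(U) = Mul(Mul(2, U), 2) = Mul(4, U))
Pow(Add(Function('E')(Function('L')(4, -4), Function('Y')(-5)), -102), 2) = Pow(Add(5, -102), 2) = Pow(-97, 2) = 9409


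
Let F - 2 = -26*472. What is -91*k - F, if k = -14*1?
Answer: 13544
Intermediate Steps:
F = -12270 (F = 2 - 26*472 = 2 - 12272 = -12270)
k = -14
-91*k - F = -91*(-14) - 1*(-12270) = 1274 + 12270 = 13544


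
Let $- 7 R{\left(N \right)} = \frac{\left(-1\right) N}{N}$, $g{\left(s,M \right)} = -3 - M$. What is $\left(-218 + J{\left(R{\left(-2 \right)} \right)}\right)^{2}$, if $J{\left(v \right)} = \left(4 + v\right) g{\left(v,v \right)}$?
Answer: $\frac{128142400}{2401} \approx 53370.0$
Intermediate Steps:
$R{\left(N \right)} = \frac{1}{7}$ ($R{\left(N \right)} = - \frac{- N \frac{1}{N}}{7} = \left(- \frac{1}{7}\right) \left(-1\right) = \frac{1}{7}$)
$J{\left(v \right)} = \left(-3 - v\right) \left(4 + v\right)$ ($J{\left(v \right)} = \left(4 + v\right) \left(-3 - v\right) = \left(-3 - v\right) \left(4 + v\right)$)
$\left(-218 + J{\left(R{\left(-2 \right)} \right)}\right)^{2} = \left(-218 - \left(3 + \frac{1}{7}\right) \left(4 + \frac{1}{7}\right)\right)^{2} = \left(-218 - \frac{22}{7} \cdot \frac{29}{7}\right)^{2} = \left(-218 - \frac{638}{49}\right)^{2} = \left(- \frac{11320}{49}\right)^{2} = \frac{128142400}{2401}$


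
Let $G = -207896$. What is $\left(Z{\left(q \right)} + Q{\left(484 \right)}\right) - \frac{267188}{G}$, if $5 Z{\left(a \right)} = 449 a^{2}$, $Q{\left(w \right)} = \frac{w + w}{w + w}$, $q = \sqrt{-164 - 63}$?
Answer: $- \frac{5296752147}{259870} \approx -20382.0$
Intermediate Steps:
$q = i \sqrt{227}$ ($q = \sqrt{-227} = i \sqrt{227} \approx 15.067 i$)
$Q{\left(w \right)} = 1$ ($Q{\left(w \right)} = \frac{2 w}{2 w} = 2 w \frac{1}{2 w} = 1$)
$Z{\left(a \right)} = \frac{449 a^{2}}{5}$
$\left(Z{\left(q \right)} + Q{\left(484 \right)}\right) - \frac{267188}{G} = \left(\frac{449 \left(i \sqrt{227}\right)^{2}}{5} + 1\right) - \frac{267188}{-207896} = \left(\frac{449}{5} \left(-227\right) + 1\right) - - \frac{66797}{51974} = \left(- \frac{101923}{5} + 1\right) + \frac{66797}{51974} = - \frac{101918}{5} + \frac{66797}{51974} = - \frac{5296752147}{259870}$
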